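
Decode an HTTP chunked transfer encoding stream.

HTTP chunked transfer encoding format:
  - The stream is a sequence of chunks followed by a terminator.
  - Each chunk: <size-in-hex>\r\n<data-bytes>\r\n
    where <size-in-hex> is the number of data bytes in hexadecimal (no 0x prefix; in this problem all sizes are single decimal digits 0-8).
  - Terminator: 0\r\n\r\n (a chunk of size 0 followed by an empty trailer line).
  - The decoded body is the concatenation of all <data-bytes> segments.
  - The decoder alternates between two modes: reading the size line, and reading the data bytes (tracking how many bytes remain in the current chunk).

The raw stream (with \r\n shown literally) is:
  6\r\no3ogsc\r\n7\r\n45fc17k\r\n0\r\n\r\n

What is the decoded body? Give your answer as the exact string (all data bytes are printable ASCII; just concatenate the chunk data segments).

Answer: o3ogsc45fc17k

Derivation:
Chunk 1: stream[0..1]='6' size=0x6=6, data at stream[3..9]='o3ogsc' -> body[0..6], body so far='o3ogsc'
Chunk 2: stream[11..12]='7' size=0x7=7, data at stream[14..21]='45fc17k' -> body[6..13], body so far='o3ogsc45fc17k'
Chunk 3: stream[23..24]='0' size=0 (terminator). Final body='o3ogsc45fc17k' (13 bytes)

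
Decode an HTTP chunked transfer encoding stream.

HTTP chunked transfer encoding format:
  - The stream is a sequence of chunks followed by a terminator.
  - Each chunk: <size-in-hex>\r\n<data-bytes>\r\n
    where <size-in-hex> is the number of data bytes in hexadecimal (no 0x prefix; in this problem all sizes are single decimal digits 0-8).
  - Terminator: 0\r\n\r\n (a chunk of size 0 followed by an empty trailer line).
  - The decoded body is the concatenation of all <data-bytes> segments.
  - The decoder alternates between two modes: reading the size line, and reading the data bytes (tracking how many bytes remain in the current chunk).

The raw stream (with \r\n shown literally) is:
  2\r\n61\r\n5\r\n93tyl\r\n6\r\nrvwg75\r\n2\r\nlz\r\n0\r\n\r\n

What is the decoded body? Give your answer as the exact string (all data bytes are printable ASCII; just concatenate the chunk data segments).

Answer: 6193tylrvwg75lz

Derivation:
Chunk 1: stream[0..1]='2' size=0x2=2, data at stream[3..5]='61' -> body[0..2], body so far='61'
Chunk 2: stream[7..8]='5' size=0x5=5, data at stream[10..15]='93tyl' -> body[2..7], body so far='6193tyl'
Chunk 3: stream[17..18]='6' size=0x6=6, data at stream[20..26]='rvwg75' -> body[7..13], body so far='6193tylrvwg75'
Chunk 4: stream[28..29]='2' size=0x2=2, data at stream[31..33]='lz' -> body[13..15], body so far='6193tylrvwg75lz'
Chunk 5: stream[35..36]='0' size=0 (terminator). Final body='6193tylrvwg75lz' (15 bytes)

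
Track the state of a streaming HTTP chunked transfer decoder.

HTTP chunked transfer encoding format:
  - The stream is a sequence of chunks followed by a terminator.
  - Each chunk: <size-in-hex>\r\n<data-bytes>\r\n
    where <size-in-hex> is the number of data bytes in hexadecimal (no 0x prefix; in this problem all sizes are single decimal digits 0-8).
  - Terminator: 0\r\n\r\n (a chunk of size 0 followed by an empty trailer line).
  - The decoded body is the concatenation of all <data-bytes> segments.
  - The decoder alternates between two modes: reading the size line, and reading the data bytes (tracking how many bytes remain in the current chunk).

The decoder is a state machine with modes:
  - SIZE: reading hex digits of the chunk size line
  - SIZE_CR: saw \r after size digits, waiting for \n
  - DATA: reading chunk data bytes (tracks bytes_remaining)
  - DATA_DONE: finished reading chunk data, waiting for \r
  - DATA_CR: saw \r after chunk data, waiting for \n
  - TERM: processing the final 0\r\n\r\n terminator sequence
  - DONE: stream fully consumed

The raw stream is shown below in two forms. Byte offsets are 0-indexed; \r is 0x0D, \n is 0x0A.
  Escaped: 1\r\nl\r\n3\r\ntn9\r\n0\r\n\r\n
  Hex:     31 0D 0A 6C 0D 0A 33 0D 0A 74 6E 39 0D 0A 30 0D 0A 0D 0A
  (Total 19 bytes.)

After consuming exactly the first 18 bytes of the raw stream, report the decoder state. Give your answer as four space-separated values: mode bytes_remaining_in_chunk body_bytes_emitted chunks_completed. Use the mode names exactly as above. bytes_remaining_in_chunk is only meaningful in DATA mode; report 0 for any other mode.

Answer: TERM 0 4 2

Derivation:
Byte 0 = '1': mode=SIZE remaining=0 emitted=0 chunks_done=0
Byte 1 = 0x0D: mode=SIZE_CR remaining=0 emitted=0 chunks_done=0
Byte 2 = 0x0A: mode=DATA remaining=1 emitted=0 chunks_done=0
Byte 3 = 'l': mode=DATA_DONE remaining=0 emitted=1 chunks_done=0
Byte 4 = 0x0D: mode=DATA_CR remaining=0 emitted=1 chunks_done=0
Byte 5 = 0x0A: mode=SIZE remaining=0 emitted=1 chunks_done=1
Byte 6 = '3': mode=SIZE remaining=0 emitted=1 chunks_done=1
Byte 7 = 0x0D: mode=SIZE_CR remaining=0 emitted=1 chunks_done=1
Byte 8 = 0x0A: mode=DATA remaining=3 emitted=1 chunks_done=1
Byte 9 = 't': mode=DATA remaining=2 emitted=2 chunks_done=1
Byte 10 = 'n': mode=DATA remaining=1 emitted=3 chunks_done=1
Byte 11 = '9': mode=DATA_DONE remaining=0 emitted=4 chunks_done=1
Byte 12 = 0x0D: mode=DATA_CR remaining=0 emitted=4 chunks_done=1
Byte 13 = 0x0A: mode=SIZE remaining=0 emitted=4 chunks_done=2
Byte 14 = '0': mode=SIZE remaining=0 emitted=4 chunks_done=2
Byte 15 = 0x0D: mode=SIZE_CR remaining=0 emitted=4 chunks_done=2
Byte 16 = 0x0A: mode=TERM remaining=0 emitted=4 chunks_done=2
Byte 17 = 0x0D: mode=TERM remaining=0 emitted=4 chunks_done=2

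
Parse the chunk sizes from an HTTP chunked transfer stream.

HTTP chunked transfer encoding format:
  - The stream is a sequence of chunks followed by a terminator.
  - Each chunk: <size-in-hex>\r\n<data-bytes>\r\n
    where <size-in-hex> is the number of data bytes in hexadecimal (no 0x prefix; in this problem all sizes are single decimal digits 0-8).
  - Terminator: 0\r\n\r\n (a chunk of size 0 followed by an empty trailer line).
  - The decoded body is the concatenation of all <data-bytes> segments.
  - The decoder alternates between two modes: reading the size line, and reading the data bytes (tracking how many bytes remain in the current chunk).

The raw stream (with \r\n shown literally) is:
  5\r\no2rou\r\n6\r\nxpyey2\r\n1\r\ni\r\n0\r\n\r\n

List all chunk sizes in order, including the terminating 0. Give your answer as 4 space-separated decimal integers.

Answer: 5 6 1 0

Derivation:
Chunk 1: stream[0..1]='5' size=0x5=5, data at stream[3..8]='o2rou' -> body[0..5], body so far='o2rou'
Chunk 2: stream[10..11]='6' size=0x6=6, data at stream[13..19]='xpyey2' -> body[5..11], body so far='o2rouxpyey2'
Chunk 3: stream[21..22]='1' size=0x1=1, data at stream[24..25]='i' -> body[11..12], body so far='o2rouxpyey2i'
Chunk 4: stream[27..28]='0' size=0 (terminator). Final body='o2rouxpyey2i' (12 bytes)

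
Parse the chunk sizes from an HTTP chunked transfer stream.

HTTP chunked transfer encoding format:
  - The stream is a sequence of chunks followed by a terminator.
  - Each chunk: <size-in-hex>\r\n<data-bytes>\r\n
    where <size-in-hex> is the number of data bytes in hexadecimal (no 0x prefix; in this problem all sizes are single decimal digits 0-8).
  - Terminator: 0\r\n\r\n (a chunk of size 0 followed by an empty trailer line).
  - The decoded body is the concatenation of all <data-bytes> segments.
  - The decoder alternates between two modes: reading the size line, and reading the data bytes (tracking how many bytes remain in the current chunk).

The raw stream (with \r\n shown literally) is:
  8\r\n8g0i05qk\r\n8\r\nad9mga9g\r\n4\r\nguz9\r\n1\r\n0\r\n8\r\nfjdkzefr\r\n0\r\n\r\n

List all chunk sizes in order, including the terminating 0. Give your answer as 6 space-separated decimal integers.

Answer: 8 8 4 1 8 0

Derivation:
Chunk 1: stream[0..1]='8' size=0x8=8, data at stream[3..11]='8g0i05qk' -> body[0..8], body so far='8g0i05qk'
Chunk 2: stream[13..14]='8' size=0x8=8, data at stream[16..24]='ad9mga9g' -> body[8..16], body so far='8g0i05qkad9mga9g'
Chunk 3: stream[26..27]='4' size=0x4=4, data at stream[29..33]='guz9' -> body[16..20], body so far='8g0i05qkad9mga9gguz9'
Chunk 4: stream[35..36]='1' size=0x1=1, data at stream[38..39]='0' -> body[20..21], body so far='8g0i05qkad9mga9gguz90'
Chunk 5: stream[41..42]='8' size=0x8=8, data at stream[44..52]='fjdkzefr' -> body[21..29], body so far='8g0i05qkad9mga9gguz90fjdkzefr'
Chunk 6: stream[54..55]='0' size=0 (terminator). Final body='8g0i05qkad9mga9gguz90fjdkzefr' (29 bytes)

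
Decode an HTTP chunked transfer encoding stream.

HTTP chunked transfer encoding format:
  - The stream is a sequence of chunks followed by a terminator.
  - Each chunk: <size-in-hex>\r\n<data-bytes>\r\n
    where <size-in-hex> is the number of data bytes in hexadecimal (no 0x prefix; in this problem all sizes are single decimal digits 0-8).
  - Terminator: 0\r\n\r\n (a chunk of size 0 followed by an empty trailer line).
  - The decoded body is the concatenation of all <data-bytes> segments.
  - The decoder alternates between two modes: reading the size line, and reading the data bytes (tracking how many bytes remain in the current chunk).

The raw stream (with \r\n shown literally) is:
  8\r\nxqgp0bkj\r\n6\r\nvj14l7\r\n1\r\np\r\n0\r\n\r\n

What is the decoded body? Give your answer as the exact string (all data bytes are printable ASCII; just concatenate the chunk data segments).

Answer: xqgp0bkjvj14l7p

Derivation:
Chunk 1: stream[0..1]='8' size=0x8=8, data at stream[3..11]='xqgp0bkj' -> body[0..8], body so far='xqgp0bkj'
Chunk 2: stream[13..14]='6' size=0x6=6, data at stream[16..22]='vj14l7' -> body[8..14], body so far='xqgp0bkjvj14l7'
Chunk 3: stream[24..25]='1' size=0x1=1, data at stream[27..28]='p' -> body[14..15], body so far='xqgp0bkjvj14l7p'
Chunk 4: stream[30..31]='0' size=0 (terminator). Final body='xqgp0bkjvj14l7p' (15 bytes)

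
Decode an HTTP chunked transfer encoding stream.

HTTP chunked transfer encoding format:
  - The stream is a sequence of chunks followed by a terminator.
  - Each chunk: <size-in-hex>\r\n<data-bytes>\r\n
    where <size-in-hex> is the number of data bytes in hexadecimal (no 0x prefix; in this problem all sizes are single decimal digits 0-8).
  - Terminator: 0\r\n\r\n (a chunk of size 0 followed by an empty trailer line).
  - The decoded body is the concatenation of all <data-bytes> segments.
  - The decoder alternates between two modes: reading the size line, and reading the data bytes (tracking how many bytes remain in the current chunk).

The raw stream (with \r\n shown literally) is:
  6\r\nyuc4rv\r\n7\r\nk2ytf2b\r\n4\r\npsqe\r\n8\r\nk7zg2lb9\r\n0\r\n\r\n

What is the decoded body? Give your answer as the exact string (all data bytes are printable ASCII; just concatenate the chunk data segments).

Answer: yuc4rvk2ytf2bpsqek7zg2lb9

Derivation:
Chunk 1: stream[0..1]='6' size=0x6=6, data at stream[3..9]='yuc4rv' -> body[0..6], body so far='yuc4rv'
Chunk 2: stream[11..12]='7' size=0x7=7, data at stream[14..21]='k2ytf2b' -> body[6..13], body so far='yuc4rvk2ytf2b'
Chunk 3: stream[23..24]='4' size=0x4=4, data at stream[26..30]='psqe' -> body[13..17], body so far='yuc4rvk2ytf2bpsqe'
Chunk 4: stream[32..33]='8' size=0x8=8, data at stream[35..43]='k7zg2lb9' -> body[17..25], body so far='yuc4rvk2ytf2bpsqek7zg2lb9'
Chunk 5: stream[45..46]='0' size=0 (terminator). Final body='yuc4rvk2ytf2bpsqek7zg2lb9' (25 bytes)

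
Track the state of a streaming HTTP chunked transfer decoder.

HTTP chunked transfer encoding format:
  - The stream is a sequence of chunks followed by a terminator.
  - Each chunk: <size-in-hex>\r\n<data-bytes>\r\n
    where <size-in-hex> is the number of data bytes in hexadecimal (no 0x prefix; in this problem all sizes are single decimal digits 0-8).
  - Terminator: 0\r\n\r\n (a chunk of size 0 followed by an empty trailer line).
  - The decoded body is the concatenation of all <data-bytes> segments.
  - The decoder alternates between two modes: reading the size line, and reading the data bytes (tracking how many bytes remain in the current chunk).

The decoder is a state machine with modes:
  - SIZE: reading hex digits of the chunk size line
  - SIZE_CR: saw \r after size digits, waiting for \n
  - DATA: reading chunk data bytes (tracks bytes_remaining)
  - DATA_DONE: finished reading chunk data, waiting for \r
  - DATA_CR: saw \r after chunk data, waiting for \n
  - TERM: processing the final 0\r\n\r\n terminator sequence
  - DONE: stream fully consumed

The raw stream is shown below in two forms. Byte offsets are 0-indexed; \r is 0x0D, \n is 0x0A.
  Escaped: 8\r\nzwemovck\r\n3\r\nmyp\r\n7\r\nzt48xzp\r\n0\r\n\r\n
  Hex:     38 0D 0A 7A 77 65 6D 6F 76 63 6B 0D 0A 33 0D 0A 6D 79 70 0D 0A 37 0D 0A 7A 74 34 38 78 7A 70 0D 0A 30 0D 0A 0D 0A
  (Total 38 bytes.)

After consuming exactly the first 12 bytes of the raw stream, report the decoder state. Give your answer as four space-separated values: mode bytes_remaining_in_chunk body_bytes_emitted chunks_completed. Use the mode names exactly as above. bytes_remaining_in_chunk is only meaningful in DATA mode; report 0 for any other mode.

Byte 0 = '8': mode=SIZE remaining=0 emitted=0 chunks_done=0
Byte 1 = 0x0D: mode=SIZE_CR remaining=0 emitted=0 chunks_done=0
Byte 2 = 0x0A: mode=DATA remaining=8 emitted=0 chunks_done=0
Byte 3 = 'z': mode=DATA remaining=7 emitted=1 chunks_done=0
Byte 4 = 'w': mode=DATA remaining=6 emitted=2 chunks_done=0
Byte 5 = 'e': mode=DATA remaining=5 emitted=3 chunks_done=0
Byte 6 = 'm': mode=DATA remaining=4 emitted=4 chunks_done=0
Byte 7 = 'o': mode=DATA remaining=3 emitted=5 chunks_done=0
Byte 8 = 'v': mode=DATA remaining=2 emitted=6 chunks_done=0
Byte 9 = 'c': mode=DATA remaining=1 emitted=7 chunks_done=0
Byte 10 = 'k': mode=DATA_DONE remaining=0 emitted=8 chunks_done=0
Byte 11 = 0x0D: mode=DATA_CR remaining=0 emitted=8 chunks_done=0

Answer: DATA_CR 0 8 0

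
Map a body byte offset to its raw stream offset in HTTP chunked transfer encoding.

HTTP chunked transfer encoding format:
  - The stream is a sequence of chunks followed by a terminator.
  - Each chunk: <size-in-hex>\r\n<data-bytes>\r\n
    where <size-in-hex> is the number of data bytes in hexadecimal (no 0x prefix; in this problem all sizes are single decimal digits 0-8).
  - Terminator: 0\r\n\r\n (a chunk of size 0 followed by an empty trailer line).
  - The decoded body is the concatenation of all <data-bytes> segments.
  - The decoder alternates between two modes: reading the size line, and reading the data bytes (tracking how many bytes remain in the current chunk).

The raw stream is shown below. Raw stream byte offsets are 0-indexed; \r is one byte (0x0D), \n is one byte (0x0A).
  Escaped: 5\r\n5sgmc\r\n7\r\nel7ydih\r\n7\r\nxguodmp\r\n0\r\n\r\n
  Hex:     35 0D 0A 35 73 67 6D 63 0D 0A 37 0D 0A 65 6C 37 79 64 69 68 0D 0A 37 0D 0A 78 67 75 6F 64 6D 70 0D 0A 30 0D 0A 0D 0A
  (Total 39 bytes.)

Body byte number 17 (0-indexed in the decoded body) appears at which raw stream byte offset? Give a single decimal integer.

Answer: 30

Derivation:
Chunk 1: stream[0..1]='5' size=0x5=5, data at stream[3..8]='5sgmc' -> body[0..5], body so far='5sgmc'
Chunk 2: stream[10..11]='7' size=0x7=7, data at stream[13..20]='el7ydih' -> body[5..12], body so far='5sgmcel7ydih'
Chunk 3: stream[22..23]='7' size=0x7=7, data at stream[25..32]='xguodmp' -> body[12..19], body so far='5sgmcel7ydihxguodmp'
Chunk 4: stream[34..35]='0' size=0 (terminator). Final body='5sgmcel7ydihxguodmp' (19 bytes)
Body byte 17 at stream offset 30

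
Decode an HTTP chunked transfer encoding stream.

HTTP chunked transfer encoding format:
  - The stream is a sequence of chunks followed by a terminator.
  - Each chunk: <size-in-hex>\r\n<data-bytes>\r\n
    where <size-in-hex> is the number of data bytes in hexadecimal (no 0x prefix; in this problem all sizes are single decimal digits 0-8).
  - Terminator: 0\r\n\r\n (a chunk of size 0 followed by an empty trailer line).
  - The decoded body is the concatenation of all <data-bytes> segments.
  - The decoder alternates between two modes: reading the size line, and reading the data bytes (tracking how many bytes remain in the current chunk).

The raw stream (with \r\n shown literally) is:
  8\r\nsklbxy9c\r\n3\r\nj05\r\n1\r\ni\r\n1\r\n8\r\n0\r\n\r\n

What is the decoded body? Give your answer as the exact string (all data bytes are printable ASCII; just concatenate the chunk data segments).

Chunk 1: stream[0..1]='8' size=0x8=8, data at stream[3..11]='sklbxy9c' -> body[0..8], body so far='sklbxy9c'
Chunk 2: stream[13..14]='3' size=0x3=3, data at stream[16..19]='j05' -> body[8..11], body so far='sklbxy9cj05'
Chunk 3: stream[21..22]='1' size=0x1=1, data at stream[24..25]='i' -> body[11..12], body so far='sklbxy9cj05i'
Chunk 4: stream[27..28]='1' size=0x1=1, data at stream[30..31]='8' -> body[12..13], body so far='sklbxy9cj05i8'
Chunk 5: stream[33..34]='0' size=0 (terminator). Final body='sklbxy9cj05i8' (13 bytes)

Answer: sklbxy9cj05i8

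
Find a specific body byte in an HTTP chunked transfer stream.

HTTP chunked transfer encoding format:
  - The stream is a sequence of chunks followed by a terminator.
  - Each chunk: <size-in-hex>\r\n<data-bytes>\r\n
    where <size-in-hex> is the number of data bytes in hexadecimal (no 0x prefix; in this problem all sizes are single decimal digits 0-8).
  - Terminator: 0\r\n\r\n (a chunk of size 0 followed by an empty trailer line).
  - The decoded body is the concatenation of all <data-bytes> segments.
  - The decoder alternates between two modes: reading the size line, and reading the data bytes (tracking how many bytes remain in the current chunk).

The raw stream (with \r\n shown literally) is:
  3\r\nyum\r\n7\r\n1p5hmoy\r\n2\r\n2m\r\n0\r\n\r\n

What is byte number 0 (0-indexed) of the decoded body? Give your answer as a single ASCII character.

Chunk 1: stream[0..1]='3' size=0x3=3, data at stream[3..6]='yum' -> body[0..3], body so far='yum'
Chunk 2: stream[8..9]='7' size=0x7=7, data at stream[11..18]='1p5hmoy' -> body[3..10], body so far='yum1p5hmoy'
Chunk 3: stream[20..21]='2' size=0x2=2, data at stream[23..25]='2m' -> body[10..12], body so far='yum1p5hmoy2m'
Chunk 4: stream[27..28]='0' size=0 (terminator). Final body='yum1p5hmoy2m' (12 bytes)
Body byte 0 = 'y'

Answer: y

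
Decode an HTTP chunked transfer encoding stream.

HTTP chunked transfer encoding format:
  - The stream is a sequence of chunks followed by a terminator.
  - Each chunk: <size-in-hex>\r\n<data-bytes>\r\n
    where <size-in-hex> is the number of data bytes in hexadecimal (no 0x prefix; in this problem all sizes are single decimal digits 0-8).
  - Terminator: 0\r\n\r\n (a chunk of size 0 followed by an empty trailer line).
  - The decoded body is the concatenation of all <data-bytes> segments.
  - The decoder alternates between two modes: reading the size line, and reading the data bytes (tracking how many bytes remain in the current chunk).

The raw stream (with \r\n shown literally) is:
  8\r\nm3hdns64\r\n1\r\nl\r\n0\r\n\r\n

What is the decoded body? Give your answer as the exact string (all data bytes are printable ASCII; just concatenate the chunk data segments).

Answer: m3hdns64l

Derivation:
Chunk 1: stream[0..1]='8' size=0x8=8, data at stream[3..11]='m3hdns64' -> body[0..8], body so far='m3hdns64'
Chunk 2: stream[13..14]='1' size=0x1=1, data at stream[16..17]='l' -> body[8..9], body so far='m3hdns64l'
Chunk 3: stream[19..20]='0' size=0 (terminator). Final body='m3hdns64l' (9 bytes)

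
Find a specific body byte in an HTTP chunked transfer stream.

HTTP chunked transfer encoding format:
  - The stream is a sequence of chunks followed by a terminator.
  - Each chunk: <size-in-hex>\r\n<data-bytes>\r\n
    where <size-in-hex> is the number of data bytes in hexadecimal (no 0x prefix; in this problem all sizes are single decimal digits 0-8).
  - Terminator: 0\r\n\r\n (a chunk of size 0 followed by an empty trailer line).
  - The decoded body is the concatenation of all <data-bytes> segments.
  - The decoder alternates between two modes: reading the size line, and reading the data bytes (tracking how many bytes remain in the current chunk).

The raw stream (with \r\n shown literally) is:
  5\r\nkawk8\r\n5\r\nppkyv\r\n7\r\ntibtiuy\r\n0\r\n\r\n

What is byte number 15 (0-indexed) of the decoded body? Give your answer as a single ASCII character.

Chunk 1: stream[0..1]='5' size=0x5=5, data at stream[3..8]='kawk8' -> body[0..5], body so far='kawk8'
Chunk 2: stream[10..11]='5' size=0x5=5, data at stream[13..18]='ppkyv' -> body[5..10], body so far='kawk8ppkyv'
Chunk 3: stream[20..21]='7' size=0x7=7, data at stream[23..30]='tibtiuy' -> body[10..17], body so far='kawk8ppkyvtibtiuy'
Chunk 4: stream[32..33]='0' size=0 (terminator). Final body='kawk8ppkyvtibtiuy' (17 bytes)
Body byte 15 = 'u'

Answer: u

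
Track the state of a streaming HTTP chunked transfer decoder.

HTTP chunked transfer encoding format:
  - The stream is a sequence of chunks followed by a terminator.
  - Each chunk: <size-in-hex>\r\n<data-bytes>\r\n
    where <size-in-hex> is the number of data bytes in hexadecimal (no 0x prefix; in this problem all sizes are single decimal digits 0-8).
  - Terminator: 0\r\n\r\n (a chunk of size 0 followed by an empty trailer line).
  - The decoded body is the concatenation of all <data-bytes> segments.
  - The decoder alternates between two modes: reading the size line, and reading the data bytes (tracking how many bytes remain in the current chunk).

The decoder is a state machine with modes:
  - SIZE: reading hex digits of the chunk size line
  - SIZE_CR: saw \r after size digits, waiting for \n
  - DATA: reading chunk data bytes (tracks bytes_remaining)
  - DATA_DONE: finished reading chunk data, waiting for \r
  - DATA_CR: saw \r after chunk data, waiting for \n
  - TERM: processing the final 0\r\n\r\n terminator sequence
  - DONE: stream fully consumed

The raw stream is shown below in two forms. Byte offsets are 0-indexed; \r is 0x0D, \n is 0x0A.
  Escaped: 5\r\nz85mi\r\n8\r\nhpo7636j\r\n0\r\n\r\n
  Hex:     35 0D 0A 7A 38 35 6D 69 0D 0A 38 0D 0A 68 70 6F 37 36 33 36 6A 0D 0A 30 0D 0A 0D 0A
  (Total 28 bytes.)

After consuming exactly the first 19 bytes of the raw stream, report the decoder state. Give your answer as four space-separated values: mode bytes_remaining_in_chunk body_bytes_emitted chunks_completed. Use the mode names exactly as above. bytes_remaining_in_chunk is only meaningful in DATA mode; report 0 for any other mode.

Byte 0 = '5': mode=SIZE remaining=0 emitted=0 chunks_done=0
Byte 1 = 0x0D: mode=SIZE_CR remaining=0 emitted=0 chunks_done=0
Byte 2 = 0x0A: mode=DATA remaining=5 emitted=0 chunks_done=0
Byte 3 = 'z': mode=DATA remaining=4 emitted=1 chunks_done=0
Byte 4 = '8': mode=DATA remaining=3 emitted=2 chunks_done=0
Byte 5 = '5': mode=DATA remaining=2 emitted=3 chunks_done=0
Byte 6 = 'm': mode=DATA remaining=1 emitted=4 chunks_done=0
Byte 7 = 'i': mode=DATA_DONE remaining=0 emitted=5 chunks_done=0
Byte 8 = 0x0D: mode=DATA_CR remaining=0 emitted=5 chunks_done=0
Byte 9 = 0x0A: mode=SIZE remaining=0 emitted=5 chunks_done=1
Byte 10 = '8': mode=SIZE remaining=0 emitted=5 chunks_done=1
Byte 11 = 0x0D: mode=SIZE_CR remaining=0 emitted=5 chunks_done=1
Byte 12 = 0x0A: mode=DATA remaining=8 emitted=5 chunks_done=1
Byte 13 = 'h': mode=DATA remaining=7 emitted=6 chunks_done=1
Byte 14 = 'p': mode=DATA remaining=6 emitted=7 chunks_done=1
Byte 15 = 'o': mode=DATA remaining=5 emitted=8 chunks_done=1
Byte 16 = '7': mode=DATA remaining=4 emitted=9 chunks_done=1
Byte 17 = '6': mode=DATA remaining=3 emitted=10 chunks_done=1
Byte 18 = '3': mode=DATA remaining=2 emitted=11 chunks_done=1

Answer: DATA 2 11 1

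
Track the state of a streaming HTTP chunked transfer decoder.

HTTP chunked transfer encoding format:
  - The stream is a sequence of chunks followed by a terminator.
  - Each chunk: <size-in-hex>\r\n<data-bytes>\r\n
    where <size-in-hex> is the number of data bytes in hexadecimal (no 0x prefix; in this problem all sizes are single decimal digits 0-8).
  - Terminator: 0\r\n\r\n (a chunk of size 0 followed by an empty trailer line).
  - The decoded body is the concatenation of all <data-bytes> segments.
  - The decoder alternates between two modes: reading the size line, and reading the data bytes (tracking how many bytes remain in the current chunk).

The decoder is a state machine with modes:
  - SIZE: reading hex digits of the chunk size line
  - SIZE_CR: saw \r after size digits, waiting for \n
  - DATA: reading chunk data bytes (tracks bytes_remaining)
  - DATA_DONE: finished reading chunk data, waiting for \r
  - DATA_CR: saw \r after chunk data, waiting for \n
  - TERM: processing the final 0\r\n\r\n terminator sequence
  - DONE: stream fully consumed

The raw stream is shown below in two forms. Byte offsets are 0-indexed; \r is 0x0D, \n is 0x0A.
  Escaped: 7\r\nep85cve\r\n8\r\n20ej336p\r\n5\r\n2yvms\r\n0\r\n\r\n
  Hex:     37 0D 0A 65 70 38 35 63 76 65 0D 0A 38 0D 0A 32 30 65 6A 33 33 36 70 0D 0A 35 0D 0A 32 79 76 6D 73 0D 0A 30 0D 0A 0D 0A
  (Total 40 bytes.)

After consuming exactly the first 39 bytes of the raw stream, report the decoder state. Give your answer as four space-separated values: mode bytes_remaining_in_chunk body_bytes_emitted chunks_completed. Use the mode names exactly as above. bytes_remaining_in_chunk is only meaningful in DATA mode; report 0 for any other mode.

Answer: TERM 0 20 3

Derivation:
Byte 0 = '7': mode=SIZE remaining=0 emitted=0 chunks_done=0
Byte 1 = 0x0D: mode=SIZE_CR remaining=0 emitted=0 chunks_done=0
Byte 2 = 0x0A: mode=DATA remaining=7 emitted=0 chunks_done=0
Byte 3 = 'e': mode=DATA remaining=6 emitted=1 chunks_done=0
Byte 4 = 'p': mode=DATA remaining=5 emitted=2 chunks_done=0
Byte 5 = '8': mode=DATA remaining=4 emitted=3 chunks_done=0
Byte 6 = '5': mode=DATA remaining=3 emitted=4 chunks_done=0
Byte 7 = 'c': mode=DATA remaining=2 emitted=5 chunks_done=0
Byte 8 = 'v': mode=DATA remaining=1 emitted=6 chunks_done=0
Byte 9 = 'e': mode=DATA_DONE remaining=0 emitted=7 chunks_done=0
Byte 10 = 0x0D: mode=DATA_CR remaining=0 emitted=7 chunks_done=0
Byte 11 = 0x0A: mode=SIZE remaining=0 emitted=7 chunks_done=1
Byte 12 = '8': mode=SIZE remaining=0 emitted=7 chunks_done=1
Byte 13 = 0x0D: mode=SIZE_CR remaining=0 emitted=7 chunks_done=1
Byte 14 = 0x0A: mode=DATA remaining=8 emitted=7 chunks_done=1
Byte 15 = '2': mode=DATA remaining=7 emitted=8 chunks_done=1
Byte 16 = '0': mode=DATA remaining=6 emitted=9 chunks_done=1
Byte 17 = 'e': mode=DATA remaining=5 emitted=10 chunks_done=1
Byte 18 = 'j': mode=DATA remaining=4 emitted=11 chunks_done=1
Byte 19 = '3': mode=DATA remaining=3 emitted=12 chunks_done=1
Byte 20 = '3': mode=DATA remaining=2 emitted=13 chunks_done=1
Byte 21 = '6': mode=DATA remaining=1 emitted=14 chunks_done=1
Byte 22 = 'p': mode=DATA_DONE remaining=0 emitted=15 chunks_done=1
Byte 23 = 0x0D: mode=DATA_CR remaining=0 emitted=15 chunks_done=1
Byte 24 = 0x0A: mode=SIZE remaining=0 emitted=15 chunks_done=2
Byte 25 = '5': mode=SIZE remaining=0 emitted=15 chunks_done=2
Byte 26 = 0x0D: mode=SIZE_CR remaining=0 emitted=15 chunks_done=2
Byte 27 = 0x0A: mode=DATA remaining=5 emitted=15 chunks_done=2
Byte 28 = '2': mode=DATA remaining=4 emitted=16 chunks_done=2
Byte 29 = 'y': mode=DATA remaining=3 emitted=17 chunks_done=2
Byte 30 = 'v': mode=DATA remaining=2 emitted=18 chunks_done=2
Byte 31 = 'm': mode=DATA remaining=1 emitted=19 chunks_done=2
Byte 32 = 's': mode=DATA_DONE remaining=0 emitted=20 chunks_done=2
Byte 33 = 0x0D: mode=DATA_CR remaining=0 emitted=20 chunks_done=2
Byte 34 = 0x0A: mode=SIZE remaining=0 emitted=20 chunks_done=3
Byte 35 = '0': mode=SIZE remaining=0 emitted=20 chunks_done=3
Byte 36 = 0x0D: mode=SIZE_CR remaining=0 emitted=20 chunks_done=3
Byte 37 = 0x0A: mode=TERM remaining=0 emitted=20 chunks_done=3
Byte 38 = 0x0D: mode=TERM remaining=0 emitted=20 chunks_done=3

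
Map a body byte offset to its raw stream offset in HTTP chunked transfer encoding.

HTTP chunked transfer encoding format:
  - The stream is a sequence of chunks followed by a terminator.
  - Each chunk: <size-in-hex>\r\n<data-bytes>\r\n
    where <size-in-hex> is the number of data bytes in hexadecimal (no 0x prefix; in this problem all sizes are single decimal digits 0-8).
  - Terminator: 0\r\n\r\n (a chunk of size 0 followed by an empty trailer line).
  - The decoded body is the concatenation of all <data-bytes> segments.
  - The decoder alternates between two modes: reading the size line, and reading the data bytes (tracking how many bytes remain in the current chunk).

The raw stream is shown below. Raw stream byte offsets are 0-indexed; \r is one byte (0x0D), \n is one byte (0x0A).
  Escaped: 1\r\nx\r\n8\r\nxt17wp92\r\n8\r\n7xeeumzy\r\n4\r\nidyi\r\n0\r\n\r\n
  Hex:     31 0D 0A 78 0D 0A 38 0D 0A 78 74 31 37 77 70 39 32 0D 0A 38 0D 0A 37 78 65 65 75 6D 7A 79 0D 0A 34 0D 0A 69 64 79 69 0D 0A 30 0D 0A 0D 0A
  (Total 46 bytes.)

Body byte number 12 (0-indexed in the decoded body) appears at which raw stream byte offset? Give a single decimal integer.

Answer: 25

Derivation:
Chunk 1: stream[0..1]='1' size=0x1=1, data at stream[3..4]='x' -> body[0..1], body so far='x'
Chunk 2: stream[6..7]='8' size=0x8=8, data at stream[9..17]='xt17wp92' -> body[1..9], body so far='xxt17wp92'
Chunk 3: stream[19..20]='8' size=0x8=8, data at stream[22..30]='7xeeumzy' -> body[9..17], body so far='xxt17wp927xeeumzy'
Chunk 4: stream[32..33]='4' size=0x4=4, data at stream[35..39]='idyi' -> body[17..21], body so far='xxt17wp927xeeumzyidyi'
Chunk 5: stream[41..42]='0' size=0 (terminator). Final body='xxt17wp927xeeumzyidyi' (21 bytes)
Body byte 12 at stream offset 25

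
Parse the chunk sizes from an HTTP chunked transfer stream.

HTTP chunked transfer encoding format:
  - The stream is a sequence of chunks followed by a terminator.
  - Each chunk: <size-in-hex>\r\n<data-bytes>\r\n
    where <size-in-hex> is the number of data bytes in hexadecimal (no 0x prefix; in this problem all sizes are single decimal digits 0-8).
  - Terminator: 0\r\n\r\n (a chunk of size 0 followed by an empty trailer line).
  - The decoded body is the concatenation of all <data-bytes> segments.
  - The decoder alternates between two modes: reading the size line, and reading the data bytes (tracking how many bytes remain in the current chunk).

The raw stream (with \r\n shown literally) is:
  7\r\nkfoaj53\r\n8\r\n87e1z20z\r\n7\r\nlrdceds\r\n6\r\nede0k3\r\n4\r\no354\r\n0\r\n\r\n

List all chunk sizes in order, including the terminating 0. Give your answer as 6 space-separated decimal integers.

Chunk 1: stream[0..1]='7' size=0x7=7, data at stream[3..10]='kfoaj53' -> body[0..7], body so far='kfoaj53'
Chunk 2: stream[12..13]='8' size=0x8=8, data at stream[15..23]='87e1z20z' -> body[7..15], body so far='kfoaj5387e1z20z'
Chunk 3: stream[25..26]='7' size=0x7=7, data at stream[28..35]='lrdceds' -> body[15..22], body so far='kfoaj5387e1z20zlrdceds'
Chunk 4: stream[37..38]='6' size=0x6=6, data at stream[40..46]='ede0k3' -> body[22..28], body so far='kfoaj5387e1z20zlrdcedsede0k3'
Chunk 5: stream[48..49]='4' size=0x4=4, data at stream[51..55]='o354' -> body[28..32], body so far='kfoaj5387e1z20zlrdcedsede0k3o354'
Chunk 6: stream[57..58]='0' size=0 (terminator). Final body='kfoaj5387e1z20zlrdcedsede0k3o354' (32 bytes)

Answer: 7 8 7 6 4 0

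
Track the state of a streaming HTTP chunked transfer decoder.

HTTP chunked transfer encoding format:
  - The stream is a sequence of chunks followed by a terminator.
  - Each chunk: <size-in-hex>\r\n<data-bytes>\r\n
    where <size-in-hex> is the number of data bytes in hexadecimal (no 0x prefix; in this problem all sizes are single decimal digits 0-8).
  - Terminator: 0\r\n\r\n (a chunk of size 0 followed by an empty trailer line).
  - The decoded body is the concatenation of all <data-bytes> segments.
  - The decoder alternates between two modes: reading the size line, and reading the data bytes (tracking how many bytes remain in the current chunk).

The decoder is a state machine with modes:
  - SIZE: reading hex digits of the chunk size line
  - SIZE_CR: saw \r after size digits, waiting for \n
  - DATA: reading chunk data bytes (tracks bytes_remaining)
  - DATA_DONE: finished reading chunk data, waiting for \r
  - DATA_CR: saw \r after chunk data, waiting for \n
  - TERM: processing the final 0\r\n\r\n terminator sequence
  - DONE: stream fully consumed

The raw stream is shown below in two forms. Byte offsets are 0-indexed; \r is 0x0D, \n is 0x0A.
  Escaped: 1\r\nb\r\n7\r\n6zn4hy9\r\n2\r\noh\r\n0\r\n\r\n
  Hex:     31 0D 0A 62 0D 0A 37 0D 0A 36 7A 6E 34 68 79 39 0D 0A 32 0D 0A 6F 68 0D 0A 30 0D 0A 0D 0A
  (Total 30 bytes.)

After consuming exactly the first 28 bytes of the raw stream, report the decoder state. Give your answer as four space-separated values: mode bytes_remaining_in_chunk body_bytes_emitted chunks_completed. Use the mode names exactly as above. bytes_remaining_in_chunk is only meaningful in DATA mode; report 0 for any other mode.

Answer: TERM 0 10 3

Derivation:
Byte 0 = '1': mode=SIZE remaining=0 emitted=0 chunks_done=0
Byte 1 = 0x0D: mode=SIZE_CR remaining=0 emitted=0 chunks_done=0
Byte 2 = 0x0A: mode=DATA remaining=1 emitted=0 chunks_done=0
Byte 3 = 'b': mode=DATA_DONE remaining=0 emitted=1 chunks_done=0
Byte 4 = 0x0D: mode=DATA_CR remaining=0 emitted=1 chunks_done=0
Byte 5 = 0x0A: mode=SIZE remaining=0 emitted=1 chunks_done=1
Byte 6 = '7': mode=SIZE remaining=0 emitted=1 chunks_done=1
Byte 7 = 0x0D: mode=SIZE_CR remaining=0 emitted=1 chunks_done=1
Byte 8 = 0x0A: mode=DATA remaining=7 emitted=1 chunks_done=1
Byte 9 = '6': mode=DATA remaining=6 emitted=2 chunks_done=1
Byte 10 = 'z': mode=DATA remaining=5 emitted=3 chunks_done=1
Byte 11 = 'n': mode=DATA remaining=4 emitted=4 chunks_done=1
Byte 12 = '4': mode=DATA remaining=3 emitted=5 chunks_done=1
Byte 13 = 'h': mode=DATA remaining=2 emitted=6 chunks_done=1
Byte 14 = 'y': mode=DATA remaining=1 emitted=7 chunks_done=1
Byte 15 = '9': mode=DATA_DONE remaining=0 emitted=8 chunks_done=1
Byte 16 = 0x0D: mode=DATA_CR remaining=0 emitted=8 chunks_done=1
Byte 17 = 0x0A: mode=SIZE remaining=0 emitted=8 chunks_done=2
Byte 18 = '2': mode=SIZE remaining=0 emitted=8 chunks_done=2
Byte 19 = 0x0D: mode=SIZE_CR remaining=0 emitted=8 chunks_done=2
Byte 20 = 0x0A: mode=DATA remaining=2 emitted=8 chunks_done=2
Byte 21 = 'o': mode=DATA remaining=1 emitted=9 chunks_done=2
Byte 22 = 'h': mode=DATA_DONE remaining=0 emitted=10 chunks_done=2
Byte 23 = 0x0D: mode=DATA_CR remaining=0 emitted=10 chunks_done=2
Byte 24 = 0x0A: mode=SIZE remaining=0 emitted=10 chunks_done=3
Byte 25 = '0': mode=SIZE remaining=0 emitted=10 chunks_done=3
Byte 26 = 0x0D: mode=SIZE_CR remaining=0 emitted=10 chunks_done=3
Byte 27 = 0x0A: mode=TERM remaining=0 emitted=10 chunks_done=3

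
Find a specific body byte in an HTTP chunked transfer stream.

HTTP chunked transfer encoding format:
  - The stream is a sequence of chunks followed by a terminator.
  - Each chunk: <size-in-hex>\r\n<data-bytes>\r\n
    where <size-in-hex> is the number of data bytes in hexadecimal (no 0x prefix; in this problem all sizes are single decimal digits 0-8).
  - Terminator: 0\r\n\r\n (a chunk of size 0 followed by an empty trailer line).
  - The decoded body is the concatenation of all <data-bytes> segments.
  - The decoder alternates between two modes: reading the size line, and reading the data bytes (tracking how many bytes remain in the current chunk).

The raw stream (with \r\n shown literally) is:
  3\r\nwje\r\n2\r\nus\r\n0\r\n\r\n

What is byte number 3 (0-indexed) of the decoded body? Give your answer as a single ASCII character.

Chunk 1: stream[0..1]='3' size=0x3=3, data at stream[3..6]='wje' -> body[0..3], body so far='wje'
Chunk 2: stream[8..9]='2' size=0x2=2, data at stream[11..13]='us' -> body[3..5], body so far='wjeus'
Chunk 3: stream[15..16]='0' size=0 (terminator). Final body='wjeus' (5 bytes)
Body byte 3 = 'u'

Answer: u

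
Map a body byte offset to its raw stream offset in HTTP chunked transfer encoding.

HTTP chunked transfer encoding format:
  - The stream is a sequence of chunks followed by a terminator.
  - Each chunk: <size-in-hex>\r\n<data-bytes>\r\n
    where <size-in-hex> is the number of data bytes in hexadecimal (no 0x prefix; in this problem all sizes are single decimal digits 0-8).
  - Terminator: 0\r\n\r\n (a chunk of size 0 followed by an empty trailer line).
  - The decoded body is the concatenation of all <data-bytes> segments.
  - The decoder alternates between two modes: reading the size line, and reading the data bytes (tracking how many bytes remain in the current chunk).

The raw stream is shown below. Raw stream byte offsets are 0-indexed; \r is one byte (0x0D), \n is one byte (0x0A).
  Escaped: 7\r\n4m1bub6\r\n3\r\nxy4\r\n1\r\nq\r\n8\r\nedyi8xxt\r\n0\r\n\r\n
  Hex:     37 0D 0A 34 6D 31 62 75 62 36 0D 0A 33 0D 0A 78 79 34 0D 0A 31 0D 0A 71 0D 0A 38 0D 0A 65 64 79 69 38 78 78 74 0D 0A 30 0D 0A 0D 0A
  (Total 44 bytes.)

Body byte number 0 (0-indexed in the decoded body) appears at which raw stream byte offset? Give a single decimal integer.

Answer: 3

Derivation:
Chunk 1: stream[0..1]='7' size=0x7=7, data at stream[3..10]='4m1bub6' -> body[0..7], body so far='4m1bub6'
Chunk 2: stream[12..13]='3' size=0x3=3, data at stream[15..18]='xy4' -> body[7..10], body so far='4m1bub6xy4'
Chunk 3: stream[20..21]='1' size=0x1=1, data at stream[23..24]='q' -> body[10..11], body so far='4m1bub6xy4q'
Chunk 4: stream[26..27]='8' size=0x8=8, data at stream[29..37]='edyi8xxt' -> body[11..19], body so far='4m1bub6xy4qedyi8xxt'
Chunk 5: stream[39..40]='0' size=0 (terminator). Final body='4m1bub6xy4qedyi8xxt' (19 bytes)
Body byte 0 at stream offset 3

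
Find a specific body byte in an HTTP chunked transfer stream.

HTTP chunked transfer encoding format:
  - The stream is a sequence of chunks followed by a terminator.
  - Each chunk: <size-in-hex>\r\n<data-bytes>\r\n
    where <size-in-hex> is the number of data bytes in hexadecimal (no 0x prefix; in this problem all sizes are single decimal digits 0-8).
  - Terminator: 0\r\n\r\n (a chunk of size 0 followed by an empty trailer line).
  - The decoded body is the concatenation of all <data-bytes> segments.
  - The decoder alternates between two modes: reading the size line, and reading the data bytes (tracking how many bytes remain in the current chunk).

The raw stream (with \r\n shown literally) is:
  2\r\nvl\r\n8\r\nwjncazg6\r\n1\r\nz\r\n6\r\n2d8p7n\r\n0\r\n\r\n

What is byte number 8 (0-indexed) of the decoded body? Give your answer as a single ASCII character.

Answer: g

Derivation:
Chunk 1: stream[0..1]='2' size=0x2=2, data at stream[3..5]='vl' -> body[0..2], body so far='vl'
Chunk 2: stream[7..8]='8' size=0x8=8, data at stream[10..18]='wjncazg6' -> body[2..10], body so far='vlwjncazg6'
Chunk 3: stream[20..21]='1' size=0x1=1, data at stream[23..24]='z' -> body[10..11], body so far='vlwjncazg6z'
Chunk 4: stream[26..27]='6' size=0x6=6, data at stream[29..35]='2d8p7n' -> body[11..17], body so far='vlwjncazg6z2d8p7n'
Chunk 5: stream[37..38]='0' size=0 (terminator). Final body='vlwjncazg6z2d8p7n' (17 bytes)
Body byte 8 = 'g'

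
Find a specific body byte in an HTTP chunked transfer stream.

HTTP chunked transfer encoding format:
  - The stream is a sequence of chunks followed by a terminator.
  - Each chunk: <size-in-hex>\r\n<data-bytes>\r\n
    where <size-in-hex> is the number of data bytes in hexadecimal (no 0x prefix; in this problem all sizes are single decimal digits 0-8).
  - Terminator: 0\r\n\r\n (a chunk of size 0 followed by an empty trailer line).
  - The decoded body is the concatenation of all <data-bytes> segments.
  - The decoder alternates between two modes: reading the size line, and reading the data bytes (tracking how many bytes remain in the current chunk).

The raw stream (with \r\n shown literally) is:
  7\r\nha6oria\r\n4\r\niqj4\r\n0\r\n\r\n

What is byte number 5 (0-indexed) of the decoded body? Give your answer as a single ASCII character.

Answer: i

Derivation:
Chunk 1: stream[0..1]='7' size=0x7=7, data at stream[3..10]='ha6oria' -> body[0..7], body so far='ha6oria'
Chunk 2: stream[12..13]='4' size=0x4=4, data at stream[15..19]='iqj4' -> body[7..11], body so far='ha6oriaiqj4'
Chunk 3: stream[21..22]='0' size=0 (terminator). Final body='ha6oriaiqj4' (11 bytes)
Body byte 5 = 'i'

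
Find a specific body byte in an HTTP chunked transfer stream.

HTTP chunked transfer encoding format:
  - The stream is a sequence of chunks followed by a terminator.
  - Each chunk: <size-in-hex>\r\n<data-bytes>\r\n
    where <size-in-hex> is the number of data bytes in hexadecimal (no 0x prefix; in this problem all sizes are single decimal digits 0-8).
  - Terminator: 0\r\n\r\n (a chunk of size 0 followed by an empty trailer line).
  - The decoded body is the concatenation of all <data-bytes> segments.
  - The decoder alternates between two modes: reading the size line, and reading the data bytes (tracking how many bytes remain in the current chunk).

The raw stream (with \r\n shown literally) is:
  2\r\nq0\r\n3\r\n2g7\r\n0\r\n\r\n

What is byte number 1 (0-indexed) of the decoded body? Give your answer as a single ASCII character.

Answer: 0

Derivation:
Chunk 1: stream[0..1]='2' size=0x2=2, data at stream[3..5]='q0' -> body[0..2], body so far='q0'
Chunk 2: stream[7..8]='3' size=0x3=3, data at stream[10..13]='2g7' -> body[2..5], body so far='q02g7'
Chunk 3: stream[15..16]='0' size=0 (terminator). Final body='q02g7' (5 bytes)
Body byte 1 = '0'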